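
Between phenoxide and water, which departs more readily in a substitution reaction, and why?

water is the better leaving group.
pKₐ(H₃O⁺) ≈ -1.7 versus pKₐ(C₆H₅OH (phenol)) ≈ 10: water is the much weaker base.
Neutral; leaves from a protonated alcohol (R–OH₂⁺).

water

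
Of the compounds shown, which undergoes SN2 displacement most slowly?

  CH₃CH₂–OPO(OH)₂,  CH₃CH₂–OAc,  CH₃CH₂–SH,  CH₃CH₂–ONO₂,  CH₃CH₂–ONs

CH₃CH₂–SH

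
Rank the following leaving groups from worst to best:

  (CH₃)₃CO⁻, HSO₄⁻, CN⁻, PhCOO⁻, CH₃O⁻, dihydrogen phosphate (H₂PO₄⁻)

(CH₃)₃CO⁻ < CH₃O⁻ < CN⁻ < PhCOO⁻ < dihydrogen phosphate (H₂PO₄⁻) < HSO₄⁻

A good leaving group is a weak base: the lower the pKₐ of its conjugate acid, the more readily it departs.
HSO₄⁻: pKₐ(H₂SO₄) ≈ -3 — conjugate base of a strong mineral acid
dihydrogen phosphate (H₂PO₄⁻): pKₐ(H₃PO₄) ≈ 2.1
PhCOO⁻: pKₐ(C₆H₅COOH) ≈ 4.2 — aryl carboxylate
CN⁻: pKₐ(HCN) ≈ 9.2 — sp carbon stabilises the charge somewhat, but still a poor LG
CH₃O⁻: pKₐ(CH₃OH) ≈ 15.5
(CH₃)₃CO⁻: pKₐ(t-BuOH) ≈ 18
The question asks for worst first, so the sequence is read in increasing leaving-group ability.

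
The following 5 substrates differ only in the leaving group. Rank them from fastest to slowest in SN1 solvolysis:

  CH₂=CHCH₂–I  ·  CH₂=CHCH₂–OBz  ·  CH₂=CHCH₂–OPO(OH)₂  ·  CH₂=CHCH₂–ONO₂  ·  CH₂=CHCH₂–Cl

The skeletons are identical, so relative rate is governed entirely by leaving-group ability.
Leaving-group ability tracks the stability of the departed species; conjugate-acid pKₐ is the usual yardstick (lower pKₐ → better LG).
CH₂=CHCH₂–I loses I⁻: pKₐ(HI) ≈ -10
CH₂=CHCH₂–Cl loses Cl⁻: pKₐ(HCl) ≈ -7
CH₂=CHCH₂–ONO₂ loses NO₃⁻: pKₐ(HNO₃) ≈ -1.3
CH₂=CHCH₂–OPO(OH)₂ loses H₂PO₄⁻: pKₐ(H₃PO₄) ≈ 2.1
CH₂=CHCH₂–OBz loses PhCOO⁻: pKₐ(C₆H₅COOH) ≈ 4.2

CH₂=CHCH₂–I > CH₂=CHCH₂–Cl > CH₂=CHCH₂–ONO₂ > CH₂=CHCH₂–OPO(OH)₂ > CH₂=CHCH₂–OBz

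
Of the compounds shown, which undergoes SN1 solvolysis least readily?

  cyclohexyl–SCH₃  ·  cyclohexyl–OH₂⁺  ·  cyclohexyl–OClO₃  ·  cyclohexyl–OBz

cyclohexyl–SCH₃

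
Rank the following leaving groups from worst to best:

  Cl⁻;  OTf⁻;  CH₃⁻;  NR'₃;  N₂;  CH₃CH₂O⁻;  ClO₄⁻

CH₃⁻ < CH₃CH₂O⁻ < NR'₃ < Cl⁻ < ClO₄⁻ < OTf⁻ < N₂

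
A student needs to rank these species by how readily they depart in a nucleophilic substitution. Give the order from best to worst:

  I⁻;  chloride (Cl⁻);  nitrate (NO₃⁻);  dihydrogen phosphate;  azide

I⁻: pKₐ(HI) ≈ -10 — large, highly polarisable; very weak base
chloride (Cl⁻): pKₐ(HCl) ≈ -7
nitrate (NO₃⁻): pKₐ(HNO₃) ≈ -1.3 — resonance-delocalised over three oxygens
dihydrogen phosphate: pKₐ(H₃PO₄) ≈ 2.1 — moderate base; biological leaving group after further activation
azide: pKₐ(HN₃) ≈ 4.7 — linear, resonance-stabilised

I⁻ > chloride (Cl⁻) > nitrate (NO₃⁻) > dihydrogen phosphate > azide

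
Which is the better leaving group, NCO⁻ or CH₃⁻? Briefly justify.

NCO⁻

NCO⁻ is the better leaving group.
pKₐ(HOCN) ≈ 3.5 versus pKₐ(CH₄) ≈ 48: NCO⁻ is the much weaker base.
Resonance between N and O.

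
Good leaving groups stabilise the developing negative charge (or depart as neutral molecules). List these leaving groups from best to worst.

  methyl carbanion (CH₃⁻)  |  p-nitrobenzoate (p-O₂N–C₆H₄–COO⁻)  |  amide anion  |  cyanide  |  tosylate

Rank by basicity of the departing species: weakest base leaves most easily.
tosylate: pKₐ(p-CH₃C₆H₄SO₃H (TsOH)) ≈ -2.8 — resonance-delocalised arenesulfonate
p-nitrobenzoate (p-O₂N–C₆H₄–COO⁻): pKₐ(p-nitrobenzoic acid) ≈ 3.4 — electron-withdrawing nitro group stabilises the carboxylate
cyanide: pKₐ(HCN) ≈ 9.2
amide anion: pKₐ(NH₃) ≈ 38 — extremely strong base; never a leaving group
methyl carbanion (CH₃⁻): pKₐ(CH₄) ≈ 48

tosylate > p-nitrobenzoate (p-O₂N–C₆H₄–COO⁻) > cyanide > amide anion > methyl carbanion (CH₃⁻)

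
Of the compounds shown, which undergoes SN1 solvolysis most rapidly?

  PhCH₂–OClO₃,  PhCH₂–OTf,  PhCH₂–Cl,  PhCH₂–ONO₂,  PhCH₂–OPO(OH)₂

Identical carbon frameworks mean the comparison reduces to leaving-group quality.
Rank by basicity of the departing species: weakest base leaves most easily.
PhCH₂–OTf loses OTf⁻: pKₐ(CF₃SO₃H (triflic acid)) ≈ -14
PhCH₂–OClO₃ loses ClO₄⁻: pKₐ(HClO₄) ≈ -10
PhCH₂–Cl loses Cl⁻: pKₐ(HCl) ≈ -7
PhCH₂–ONO₂ loses NO₃⁻: pKₐ(HNO₃) ≈ -1.3
PhCH₂–OPO(OH)₂ loses H₂PO₄⁻: pKₐ(H₃PO₄) ≈ 2.1

PhCH₂–OTf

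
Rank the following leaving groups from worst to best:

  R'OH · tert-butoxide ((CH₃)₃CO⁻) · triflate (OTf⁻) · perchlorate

tert-butoxide ((CH₃)₃CO⁻) < R'OH < perchlorate < triflate (OTf⁻)

triflate (OTf⁻): pKₐ(CF₃SO₃H (triflic acid)) ≈ -14
perchlorate: pKₐ(HClO₄) ≈ -10
R'OH: pKₐ(R'OH₂⁺) ≈ -2.4
tert-butoxide ((CH₃)₃CO⁻): pKₐ(t-BuOH) ≈ 18
Listed from poorest to best leaving group as asked.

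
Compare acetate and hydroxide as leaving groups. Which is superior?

acetate is the better leaving group.
pKₐ(CH₃COOH) ≈ 4.8 versus pKₐ(H₂O) ≈ 15.7: acetate is the much weaker base.
Resonance-stabilised but still a weak base.

acetate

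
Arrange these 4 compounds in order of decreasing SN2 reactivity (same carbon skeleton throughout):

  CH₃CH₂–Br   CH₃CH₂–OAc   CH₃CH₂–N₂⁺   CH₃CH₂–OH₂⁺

Same R in every case — rank the leaving groups.
A good leaving group is a weak base: the lower the pKₐ of its conjugate acid, the more readily it departs.
CH₃CH₂–N₂⁺ loses N₂: no meaningful conjugate acid; N₂ departs as an exceptionally stable neutral molecule
CH₃CH₂–Br loses Br⁻: pKₐ(HBr) ≈ -9
CH₃CH₂–OH₂⁺ loses H₂O: pKₐ(H₃O⁺) ≈ -1.7
CH₃CH₂–OAc loses AcO⁻: pKₐ(CH₃COOH) ≈ 4.8

CH₃CH₂–N₂⁺ > CH₃CH₂–Br > CH₃CH₂–OH₂⁺ > CH₃CH₂–OAc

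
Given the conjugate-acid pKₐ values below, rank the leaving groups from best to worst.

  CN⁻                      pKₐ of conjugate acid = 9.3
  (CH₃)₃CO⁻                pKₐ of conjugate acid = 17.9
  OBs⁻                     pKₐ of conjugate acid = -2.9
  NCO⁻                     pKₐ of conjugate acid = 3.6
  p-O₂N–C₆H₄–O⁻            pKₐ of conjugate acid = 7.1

Lower conjugate-acid pKₐ ⇒ weaker base ⇒ better leaving group.
Sorting by the given values: OBs⁻ (-2.9), NCO⁻ (3.6), p-O₂N–C₆H₄–O⁻ (7.1), CN⁻ (9.3), (CH₃)₃CO⁻ (17.9).

OBs⁻ > NCO⁻ > p-O₂N–C₆H₄–O⁻ > CN⁻ > (CH₃)₃CO⁻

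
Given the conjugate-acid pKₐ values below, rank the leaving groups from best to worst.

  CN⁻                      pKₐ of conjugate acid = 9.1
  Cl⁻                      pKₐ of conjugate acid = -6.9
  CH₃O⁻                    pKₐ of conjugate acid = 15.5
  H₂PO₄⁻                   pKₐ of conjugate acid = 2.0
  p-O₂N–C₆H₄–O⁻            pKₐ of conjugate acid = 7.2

Cl⁻ > H₂PO₄⁻ > p-O₂N–C₆H₄–O⁻ > CN⁻ > CH₃O⁻

Lower conjugate-acid pKₐ ⇒ weaker base ⇒ better leaving group.
Sorting by the given values: Cl⁻ (-6.9), H₂PO₄⁻ (2.0), p-O₂N–C₆H₄–O⁻ (7.2), CN⁻ (9.1), CH₃O⁻ (15.5).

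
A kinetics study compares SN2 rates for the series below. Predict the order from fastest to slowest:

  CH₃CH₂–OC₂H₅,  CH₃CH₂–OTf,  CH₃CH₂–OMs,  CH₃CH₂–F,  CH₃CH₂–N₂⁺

CH₃CH₂–N₂⁺ > CH₃CH₂–OTf > CH₃CH₂–OMs > CH₃CH₂–F > CH₃CH₂–OC₂H₅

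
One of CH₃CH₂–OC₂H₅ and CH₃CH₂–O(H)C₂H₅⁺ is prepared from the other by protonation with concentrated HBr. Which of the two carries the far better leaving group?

CH₃CH₂–O(H)C₂H₅⁺

From CH₃CH₂–OC₂H₅ the departing group would be CH₃CH₂O⁻ (pKₐ(CH₃CH₂OH) ≈ 16). Strong base; alkoxides do not leave unassisted.
From CH₃CH₂–O(H)C₂H₅⁺ the leaving group is R'OH (pKₐ(R'OH₂⁺) ≈ -2.4). Neutral; leaves from a protonated ether (an oxonium ion, R–O(H)R'⁺).
Protonation with concentrated HBr works by allowing neutral ethanol, rather than ethoxide, to depart, making CH₃CH₂–O(H)C₂H₅⁺ enormously more reactive.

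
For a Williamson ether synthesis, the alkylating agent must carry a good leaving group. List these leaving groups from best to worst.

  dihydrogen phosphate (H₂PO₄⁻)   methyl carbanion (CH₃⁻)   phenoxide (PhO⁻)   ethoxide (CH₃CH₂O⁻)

dihydrogen phosphate (H₂PO₄⁻) > phenoxide (PhO⁻) > ethoxide (CH₃CH₂O⁻) > methyl carbanion (CH₃⁻)

dihydrogen phosphate (H₂PO₄⁻): pKₐ(H₃PO₄) ≈ 2.1 — moderate base; biological leaving group after further activation
phenoxide (PhO⁻): pKₐ(C₆H₅OH (phenol)) ≈ 10
ethoxide (CH₃CH₂O⁻): pKₐ(CH₃CH₂OH) ≈ 16 — strong base; alkoxides do not leave unassisted
methyl carbanion (CH₃⁻): pKₐ(CH₄) ≈ 48 — unstabilised carbanion; the worst conceivable leaving group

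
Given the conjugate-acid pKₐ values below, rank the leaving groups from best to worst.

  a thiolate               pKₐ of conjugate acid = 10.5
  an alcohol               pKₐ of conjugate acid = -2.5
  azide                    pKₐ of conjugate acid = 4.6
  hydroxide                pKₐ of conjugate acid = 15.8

Lower conjugate-acid pKₐ ⇒ weaker base ⇒ better leaving group.
Sorting by the given values: an alcohol (-2.5), azide (4.6), a thiolate (10.5), hydroxide (15.8).

an alcohol > azide > a thiolate > hydroxide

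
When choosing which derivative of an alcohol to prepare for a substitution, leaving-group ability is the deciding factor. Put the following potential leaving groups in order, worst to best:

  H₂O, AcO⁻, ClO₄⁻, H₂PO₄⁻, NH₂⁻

NH₂⁻ < AcO⁻ < H₂PO₄⁻ < H₂O < ClO₄⁻

ClO₄⁻: pKₐ(HClO₄) ≈ -10
H₂O: pKₐ(H₃O⁺) ≈ -1.7 — neutral; leaves from a protonated alcohol (R–OH₂⁺)
H₂PO₄⁻: pKₐ(H₃PO₄) ≈ 2.1 — moderate base; biological leaving group after further activation
AcO⁻: pKₐ(CH₃COOH) ≈ 4.8
NH₂⁻: pKₐ(NH₃) ≈ 38 — extremely strong base; never a leaving group
The question asks for worst first, so the sequence is read in increasing leaving-group ability.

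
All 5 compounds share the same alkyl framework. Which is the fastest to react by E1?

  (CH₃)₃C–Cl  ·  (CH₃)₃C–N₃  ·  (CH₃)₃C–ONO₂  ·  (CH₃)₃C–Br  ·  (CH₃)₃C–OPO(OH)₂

The skeletons are identical, so relative rate is governed entirely by leaving-group ability.
A good leaving group is a weak base: the lower the pKₐ of its conjugate acid, the more readily it departs.
(CH₃)₃C–Br loses Br⁻: pKₐ(HBr) ≈ -9
(CH₃)₃C–Cl loses Cl⁻: pKₐ(HCl) ≈ -7
(CH₃)₃C–ONO₂ loses NO₃⁻: pKₐ(HNO₃) ≈ -1.3
(CH₃)₃C–OPO(OH)₂ loses H₂PO₄⁻: pKₐ(H₃PO₄) ≈ 2.1
(CH₃)₃C–N₃ loses N₃⁻: pKₐ(HN₃) ≈ 4.7

(CH₃)₃C–Br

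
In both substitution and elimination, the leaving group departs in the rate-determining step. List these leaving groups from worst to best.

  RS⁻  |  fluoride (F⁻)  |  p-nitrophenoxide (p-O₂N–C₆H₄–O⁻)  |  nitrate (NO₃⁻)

The more stable X⁻ (or X) is on its own — i.e. the weaker a base it is — the better a leaving group it makes.
nitrate (NO₃⁻): pKₐ(HNO₃) ≈ -1.3
fluoride (F⁻): pKₐ(HF) ≈ 3.2
p-nitrophenoxide (p-O₂N–C₆H₄–O⁻): pKₐ(p-nitrophenol) ≈ 7.2
RS⁻: pKₐ(RSH (a thiol)) ≈ 10.5
Reversing gives the worst-to-best order requested.

RS⁻ < p-nitrophenoxide (p-O₂N–C₆H₄–O⁻) < fluoride (F⁻) < nitrate (NO₃⁻)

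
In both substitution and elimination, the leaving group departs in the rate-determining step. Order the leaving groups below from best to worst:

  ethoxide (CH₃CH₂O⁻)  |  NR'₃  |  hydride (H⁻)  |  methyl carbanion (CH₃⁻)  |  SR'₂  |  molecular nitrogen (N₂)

molecular nitrogen (N₂) > SR'₂ > NR'₃ > ethoxide (CH₃CH₂O⁻) > hydride (H⁻) > methyl carbanion (CH₃⁻)

molecular nitrogen (N₂): no meaningful conjugate acid; N₂ departs as an exceptionally stable neutral molecule
SR'₂: pKₐ(R'₂SH⁺) ≈ -7
NR'₃: pKₐ(R'₃NH⁺) ≈ 10.7
ethoxide (CH₃CH₂O⁻): pKₐ(CH₃CH₂OH) ≈ 16
hydride (H⁻): pKₐ(H₂) ≈ 36
methyl carbanion (CH₃⁻): pKₐ(CH₄) ≈ 48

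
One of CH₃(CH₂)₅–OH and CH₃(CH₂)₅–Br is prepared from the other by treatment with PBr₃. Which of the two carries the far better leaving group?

CH₃(CH₂)₅–Br

From CH₃(CH₂)₅–OH the departing group would be OH⁻ (pKₐ(H₂O) ≈ 15.7). Strong base; essentially never leaves without prior activation.
From CH₃(CH₂)₅–Br the leaving group is Br⁻ (pKₐ(HBr) ≈ -9). Weak base; good leaving group.
Treatment with PBr₃ works by replacing the hydroxyl with bromide, making CH₃(CH₂)₅–Br enormously more reactive.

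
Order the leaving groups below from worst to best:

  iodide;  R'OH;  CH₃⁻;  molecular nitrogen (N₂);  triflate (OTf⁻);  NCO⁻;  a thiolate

CH₃⁻ < a thiolate < NCO⁻ < R'OH < iodide < triflate (OTf⁻) < molecular nitrogen (N₂)

Rank by basicity of the departing species: weakest base leaves most easily.
molecular nitrogen (N₂): no meaningful conjugate acid; N₂ departs as an exceptionally stable neutral molecule
triflate (OTf⁻): pKₐ(CF₃SO₃H (triflic acid)) ≈ -14
iodide: pKₐ(HI) ≈ -10
R'OH: pKₐ(R'OH₂⁺) ≈ -2.4
NCO⁻: pKₐ(HOCN) ≈ 3.5
a thiolate: pKₐ(RSH (a thiol)) ≈ 10.5
CH₃⁻: pKₐ(CH₄) ≈ 48
The question asks for worst first, so the sequence is read in increasing leaving-group ability.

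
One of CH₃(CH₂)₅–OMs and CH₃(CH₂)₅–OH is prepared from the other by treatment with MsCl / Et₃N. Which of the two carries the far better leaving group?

From CH₃(CH₂)₅–OH the departing group would be OH⁻ (pKₐ(H₂O) ≈ 15.7). Strong base; essentially never leaves without prior activation.
From CH₃(CH₂)₅–OMs the leaving group is OMs⁻ (pKₐ(CH₃SO₃H (MsOH)) ≈ -1.9). Resonance-delocalised alkanesulfonate.
Treatment with MsCl / Et₃N works by converting the hydroxyl into a mesylate, making CH₃(CH₂)₅–OMs enormously more reactive.

CH₃(CH₂)₅–OMs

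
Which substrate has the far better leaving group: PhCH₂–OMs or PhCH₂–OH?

PhCH₂–OMs

From PhCH₂–OH the departing group would be OH⁻ (pKₐ(H₂O) ≈ 15.7). Strong base; essentially never leaves without prior activation.
From PhCH₂–OMs the leaving group is OMs⁻ (pKₐ(CH₃SO₃H (MsOH)) ≈ -1.9). Resonance-delocalised alkanesulfonate.
(In practice PhCH₂–OMs is made from PhCH₂–OH by treatment with MsCl / Et₃N, converting the hydroxyl into a mesylate.)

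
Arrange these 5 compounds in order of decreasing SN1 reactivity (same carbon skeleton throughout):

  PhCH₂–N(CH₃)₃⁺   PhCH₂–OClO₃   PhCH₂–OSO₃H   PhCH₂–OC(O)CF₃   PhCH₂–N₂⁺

PhCH₂–N₂⁺ > PhCH₂–OClO₃ > PhCH₂–OSO₃H > PhCH₂–OC(O)CF₃ > PhCH₂–N(CH₃)₃⁺

With the same alkyl group throughout, only the leaving group differentiates the rates.
The more stable X⁻ (or X) is on its own — i.e. the weaker a base it is — the better a leaving group it makes.
PhCH₂–N₂⁺ loses N₂: no meaningful conjugate acid; N₂ departs as an exceptionally stable neutral molecule
PhCH₂–OClO₃ loses ClO₄⁻: pKₐ(HClO₄) ≈ -10
PhCH₂–OSO₃H loses HSO₄⁻: pKₐ(H₂SO₄) ≈ -3
PhCH₂–OC(O)CF₃ loses CF₃COO⁻: pKₐ(CF₃COOH) ≈ 0.2
PhCH₂–N(CH₃)₃⁺ loses NR'₃: pKₐ(R'₃NH⁺) ≈ 10.7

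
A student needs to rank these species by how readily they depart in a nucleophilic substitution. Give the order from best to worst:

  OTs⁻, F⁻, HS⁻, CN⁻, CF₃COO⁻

OTs⁻ > CF₃COO⁻ > F⁻ > HS⁻ > CN⁻

OTs⁻: pKₐ(p-CH₃C₆H₄SO₃H (TsOH)) ≈ -2.8 — resonance-delocalised arenesulfonate
CF₃COO⁻: pKₐ(CF₃COOH) ≈ 0.2
F⁻: pKₐ(HF) ≈ 3.2 — small and strongly basic; the poor halide leaving group
HS⁻: pKₐ(H₂S) ≈ 7 — larger and more polarisable than the oxygen analogue
CN⁻: pKₐ(HCN) ≈ 9.2 — sp carbon stabilises the charge somewhat, but still a poor LG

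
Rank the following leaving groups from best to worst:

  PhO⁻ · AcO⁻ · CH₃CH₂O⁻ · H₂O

H₂O > AcO⁻ > PhO⁻ > CH₃CH₂O⁻

H₂O: pKₐ(H₃O⁺) ≈ -1.7
AcO⁻: pKₐ(CH₃COOH) ≈ 4.8
PhO⁻: pKₐ(C₆H₅OH (phenol)) ≈ 10
CH₃CH₂O⁻: pKₐ(CH₃CH₂OH) ≈ 16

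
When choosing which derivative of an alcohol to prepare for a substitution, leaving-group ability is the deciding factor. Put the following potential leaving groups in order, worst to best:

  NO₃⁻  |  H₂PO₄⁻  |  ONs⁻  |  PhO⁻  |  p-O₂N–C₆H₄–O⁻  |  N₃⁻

ONs⁻: pKₐ(p-O₂NC₆H₄SO₃H) ≈ -3.5
NO₃⁻: pKₐ(HNO₃) ≈ -1.3
H₂PO₄⁻: pKₐ(H₃PO₄) ≈ 2.1 — moderate base; biological leaving group after further activation
N₃⁻: pKₐ(HN₃) ≈ 4.7 — linear, resonance-stabilised
p-O₂N–C₆H₄–O⁻: pKₐ(p-nitrophenol) ≈ 7.2 — nitro group delocalises the charge; the classic chromogenic LG
PhO⁻: pKₐ(C₆H₅OH (phenol)) ≈ 10 — resonance into the ring helps, but still a poor LG
Listed from poorest to best leaving group as asked.

PhO⁻ < p-O₂N–C₆H₄–O⁻ < N₃⁻ < H₂PO₄⁻ < NO₃⁻ < ONs⁻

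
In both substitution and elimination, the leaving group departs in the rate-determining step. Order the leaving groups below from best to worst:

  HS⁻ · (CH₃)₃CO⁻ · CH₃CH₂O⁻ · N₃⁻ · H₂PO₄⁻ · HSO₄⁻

HSO₄⁻ > H₂PO₄⁻ > N₃⁻ > HS⁻ > CH₃CH₂O⁻ > (CH₃)₃CO⁻

Leaving-group ability tracks the stability of the departed species; conjugate-acid pKₐ is the usual yardstick (lower pKₐ → better LG).
HSO₄⁻: pKₐ(H₂SO₄) ≈ -3
H₂PO₄⁻: pKₐ(H₃PO₄) ≈ 2.1
N₃⁻: pKₐ(HN₃) ≈ 4.7
HS⁻: pKₐ(H₂S) ≈ 7
CH₃CH₂O⁻: pKₐ(CH₃CH₂OH) ≈ 16
(CH₃)₃CO⁻: pKₐ(t-BuOH) ≈ 18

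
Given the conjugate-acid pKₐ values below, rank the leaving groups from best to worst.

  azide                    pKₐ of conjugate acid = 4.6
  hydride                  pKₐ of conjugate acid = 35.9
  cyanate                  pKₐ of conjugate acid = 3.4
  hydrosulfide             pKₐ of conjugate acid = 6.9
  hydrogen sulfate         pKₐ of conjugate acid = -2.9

Lower conjugate-acid pKₐ ⇒ weaker base ⇒ better leaving group.
Sorting by the given values: hydrogen sulfate (-2.9), cyanate (3.4), azide (4.6), hydrosulfide (6.9), hydride (35.9).

hydrogen sulfate > cyanate > azide > hydrosulfide > hydride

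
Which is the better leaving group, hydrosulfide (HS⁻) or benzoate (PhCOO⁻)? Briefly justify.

benzoate (PhCOO⁻)

benzoate (PhCOO⁻) is the better leaving group.
pKₐ(C₆H₅COOH) ≈ 4.2 versus pKₐ(H₂S) ≈ 7: benzoate (PhCOO⁻) is the much weaker base.
Aryl carboxylate.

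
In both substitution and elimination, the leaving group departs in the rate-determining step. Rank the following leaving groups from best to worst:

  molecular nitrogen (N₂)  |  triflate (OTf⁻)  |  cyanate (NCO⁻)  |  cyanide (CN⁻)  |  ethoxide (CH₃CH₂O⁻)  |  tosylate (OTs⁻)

molecular nitrogen (N₂) > triflate (OTf⁻) > tosylate (OTs⁻) > cyanate (NCO⁻) > cyanide (CN⁻) > ethoxide (CH₃CH₂O⁻)

The more stable X⁻ (or X) is on its own — i.e. the weaker a base it is — the better a leaving group it makes.
molecular nitrogen (N₂): no meaningful conjugate acid; N₂ departs as an exceptionally stable neutral molecule
triflate (OTf⁻): pKₐ(CF₃SO₃H (triflic acid)) ≈ -14
tosylate (OTs⁻): pKₐ(p-CH₃C₆H₄SO₃H (TsOH)) ≈ -2.8
cyanate (NCO⁻): pKₐ(HOCN) ≈ 3.5
cyanide (CN⁻): pKₐ(HCN) ≈ 9.2
ethoxide (CH₃CH₂O⁻): pKₐ(CH₃CH₂OH) ≈ 16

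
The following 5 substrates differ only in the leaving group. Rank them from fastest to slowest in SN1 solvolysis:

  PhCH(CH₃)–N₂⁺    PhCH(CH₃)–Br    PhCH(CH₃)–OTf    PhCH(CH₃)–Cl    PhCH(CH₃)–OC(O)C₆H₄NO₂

The skeletons are identical, so relative rate is governed entirely by leaving-group ability.
Leaving-group ability tracks the stability of the departed species; conjugate-acid pKₐ is the usual yardstick (lower pKₐ → better LG).
PhCH(CH₃)–N₂⁺ loses N₂: no meaningful conjugate acid; N₂ departs as an exceptionally stable neutral molecule
PhCH(CH₃)–OTf loses OTf⁻: pKₐ(CF₃SO₃H (triflic acid)) ≈ -14
PhCH(CH₃)–Br loses Br⁻: pKₐ(HBr) ≈ -9
PhCH(CH₃)–Cl loses Cl⁻: pKₐ(HCl) ≈ -7
PhCH(CH₃)–OC(O)C₆H₄NO₂ loses p-O₂N–C₆H₄–COO⁻: pKₐ(p-nitrobenzoic acid) ≈ 3.4

PhCH(CH₃)–N₂⁺ > PhCH(CH₃)–OTf > PhCH(CH₃)–Br > PhCH(CH₃)–Cl > PhCH(CH₃)–OC(O)C₆H₄NO₂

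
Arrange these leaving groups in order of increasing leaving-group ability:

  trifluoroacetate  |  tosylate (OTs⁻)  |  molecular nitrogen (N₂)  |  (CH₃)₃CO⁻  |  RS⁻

(CH₃)₃CO⁻ < RS⁻ < trifluoroacetate < tosylate (OTs⁻) < molecular nitrogen (N₂)

molecular nitrogen (N₂): no meaningful conjugate acid; N₂ departs as an exceptionally stable neutral molecule
tosylate (OTs⁻): pKₐ(p-CH₃C₆H₄SO₃H (TsOH)) ≈ -2.8
trifluoroacetate: pKₐ(CF₃COOH) ≈ 0.2
RS⁻: pKₐ(RSH (a thiol)) ≈ 10.5
(CH₃)₃CO⁻: pKₐ(t-BuOH) ≈ 18
The question asks for worst first, so the sequence is read in increasing leaving-group ability.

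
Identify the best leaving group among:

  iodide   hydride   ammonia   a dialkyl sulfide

Leaving-group ability tracks the stability of the departed species; conjugate-acid pKₐ is the usual yardstick (lower pKₐ → better LG).
iodide: pKₐ(HI) ≈ -10
a dialkyl sulfide: pKₐ(R'₂SH⁺) ≈ -7
ammonia: pKₐ(NH₄⁺) ≈ 9.2
hydride: pKₐ(H₂) ≈ 36

iodide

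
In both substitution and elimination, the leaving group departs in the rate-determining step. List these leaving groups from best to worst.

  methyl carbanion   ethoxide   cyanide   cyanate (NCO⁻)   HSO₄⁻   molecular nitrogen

molecular nitrogen > HSO₄⁻ > cyanate (NCO⁻) > cyanide > ethoxide > methyl carbanion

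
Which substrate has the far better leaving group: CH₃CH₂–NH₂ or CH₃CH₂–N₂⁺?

CH₃CH₂–N₂⁺

From CH₃CH₂–NH₂ the departing group would be NH₂⁻ (pKₐ(NH₃) ≈ 38). Extremely strong base; never a leaving group.
From CH₃CH₂–N₂⁺ the leaving group is N₂ (no meaningful conjugate acid; N₂ departs as an exceptionally stable neutral molecule).
(In practice CH₃CH₂–N₂⁺ is made from CH₃CH₂–NH₂ by diazotisation (NaNO₂ / HCl, 0 °C), generating a diazonium salt that expels N₂.)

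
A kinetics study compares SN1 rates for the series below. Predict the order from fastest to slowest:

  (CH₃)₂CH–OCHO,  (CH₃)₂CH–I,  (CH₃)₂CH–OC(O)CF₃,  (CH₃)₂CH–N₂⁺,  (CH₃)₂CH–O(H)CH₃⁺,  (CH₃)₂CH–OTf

(CH₃)₂CH–N₂⁺ > (CH₃)₂CH–OTf > (CH₃)₂CH–I > (CH₃)₂CH–O(H)CH₃⁺ > (CH₃)₂CH–OC(O)CF₃ > (CH₃)₂CH–OCHO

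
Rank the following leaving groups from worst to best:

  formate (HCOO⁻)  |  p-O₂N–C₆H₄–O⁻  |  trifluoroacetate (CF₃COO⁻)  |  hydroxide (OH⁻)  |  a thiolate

A good leaving group is a weak base: the lower the pKₐ of its conjugate acid, the more readily it departs.
trifluoroacetate (CF₃COO⁻): pKₐ(CF₃COOH) ≈ 0.2 — strongly electron-withdrawing CF₃ stabilises the carboxylate
formate (HCOO⁻): pKₐ(HCOOH) ≈ 3.8 — resonance-stabilised carboxylate
p-O₂N–C₆H₄–O⁻: pKₐ(p-nitrophenol) ≈ 7.2
a thiolate: pKₐ(RSH (a thiol)) ≈ 10.5 — moderately basic; rarely leaves without activation
hydroxide (OH⁻): pKₐ(H₂O) ≈ 15.7 — strong base; essentially never leaves without prior activation
Reversing gives the worst-to-best order requested.

hydroxide (OH⁻) < a thiolate < p-O₂N–C₆H₄–O⁻ < formate (HCOO⁻) < trifluoroacetate (CF₃COO⁻)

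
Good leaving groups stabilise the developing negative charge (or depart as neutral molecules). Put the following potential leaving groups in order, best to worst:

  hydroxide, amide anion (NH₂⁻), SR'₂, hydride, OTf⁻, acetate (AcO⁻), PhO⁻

Leaving-group ability tracks the stability of the departed species; conjugate-acid pKₐ is the usual yardstick (lower pKₐ → better LG).
OTf⁻: pKₐ(CF₃SO₃H (triflic acid)) ≈ -14
SR'₂: pKₐ(R'₂SH⁺) ≈ -7
acetate (AcO⁻): pKₐ(CH₃COOH) ≈ 4.8
PhO⁻: pKₐ(C₆H₅OH (phenol)) ≈ 10
hydroxide: pKₐ(H₂O) ≈ 15.7
hydride: pKₐ(H₂) ≈ 36
amide anion (NH₂⁻): pKₐ(NH₃) ≈ 38

OTf⁻ > SR'₂ > acetate (AcO⁻) > PhO⁻ > hydroxide > hydride > amide anion (NH₂⁻)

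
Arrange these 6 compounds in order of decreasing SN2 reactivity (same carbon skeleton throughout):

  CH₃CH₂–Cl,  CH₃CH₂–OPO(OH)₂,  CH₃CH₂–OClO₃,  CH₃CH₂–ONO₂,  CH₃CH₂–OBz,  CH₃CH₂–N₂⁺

Identical carbon frameworks mean the comparison reduces to leaving-group quality.
The more stable X⁻ (or X) is on its own — i.e. the weaker a base it is — the better a leaving group it makes.
CH₃CH₂–N₂⁺ loses N₂: no meaningful conjugate acid; N₂ departs as an exceptionally stable neutral molecule
CH₃CH₂–OClO₃ loses ClO₄⁻: pKₐ(HClO₄) ≈ -10
CH₃CH₂–Cl loses Cl⁻: pKₐ(HCl) ≈ -7
CH₃CH₂–ONO₂ loses NO₃⁻: pKₐ(HNO₃) ≈ -1.3
CH₃CH₂–OPO(OH)₂ loses H₂PO₄⁻: pKₐ(H₃PO₄) ≈ 2.1
CH₃CH₂–OBz loses PhCOO⁻: pKₐ(C₆H₅COOH) ≈ 4.2

CH₃CH₂–N₂⁺ > CH₃CH₂–OClO₃ > CH₃CH₂–Cl > CH₃CH₂–ONO₂ > CH₃CH₂–OPO(OH)₂ > CH₃CH₂–OBz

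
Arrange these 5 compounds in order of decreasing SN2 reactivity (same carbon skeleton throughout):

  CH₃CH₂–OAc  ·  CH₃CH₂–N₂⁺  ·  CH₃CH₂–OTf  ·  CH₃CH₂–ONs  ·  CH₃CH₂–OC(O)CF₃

CH₃CH₂–N₂⁺ > CH₃CH₂–OTf > CH₃CH₂–ONs > CH₃CH₂–OC(O)CF₃ > CH₃CH₂–OAc

Same R in every case — rank the leaving groups.
Rank by basicity of the departing species: weakest base leaves most easily.
CH₃CH₂–N₂⁺ loses N₂: no meaningful conjugate acid; N₂ departs as an exceptionally stable neutral molecule
CH₃CH₂–OTf loses OTf⁻: pKₐ(CF₃SO₃H (triflic acid)) ≈ -14
CH₃CH₂–ONs loses ONs⁻: pKₐ(p-O₂NC₆H₄SO₃H) ≈ -3.5
CH₃CH₂–OC(O)CF₃ loses CF₃COO⁻: pKₐ(CF₃COOH) ≈ 0.2
CH₃CH₂–OAc loses AcO⁻: pKₐ(CH₃COOH) ≈ 4.8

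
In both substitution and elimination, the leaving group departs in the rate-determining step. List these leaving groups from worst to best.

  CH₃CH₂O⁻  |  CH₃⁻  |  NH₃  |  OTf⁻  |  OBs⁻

CH₃⁻ < CH₃CH₂O⁻ < NH₃ < OBs⁻ < OTf⁻

Leaving-group ability tracks the stability of the departed species; conjugate-acid pKₐ is the usual yardstick (lower pKₐ → better LG).
OTf⁻: pKₐ(CF₃SO₃H (triflic acid)) ≈ -14
OBs⁻: pKₐ(p-BrC₆H₄SO₃H) ≈ -2.8
NH₃: pKₐ(NH₄⁺) ≈ 9.2 — neutral but moderately basic; leaves from R–NH₃⁺
CH₃CH₂O⁻: pKₐ(CH₃CH₂OH) ≈ 16
CH₃⁻: pKₐ(CH₄) ≈ 48 — unstabilised carbanion; the worst conceivable leaving group
Listed from poorest to best leaving group as asked.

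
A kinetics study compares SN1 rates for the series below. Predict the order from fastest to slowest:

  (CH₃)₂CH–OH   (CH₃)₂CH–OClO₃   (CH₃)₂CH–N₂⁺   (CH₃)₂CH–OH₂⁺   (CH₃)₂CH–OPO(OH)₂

The skeletons are identical, so relative rate is governed entirely by leaving-group ability.
Rank by basicity of the departing species: weakest base leaves most easily.
(CH₃)₂CH–N₂⁺ loses N₂: no meaningful conjugate acid; N₂ departs as an exceptionally stable neutral molecule
(CH₃)₂CH–OClO₃ loses ClO₄⁻: pKₐ(HClO₄) ≈ -10
(CH₃)₂CH–OH₂⁺ loses H₂O: pKₐ(H₃O⁺) ≈ -1.7
(CH₃)₂CH–OPO(OH)₂ loses H₂PO₄⁻: pKₐ(H₃PO₄) ≈ 2.1
(CH₃)₂CH–OH loses OH⁻: pKₐ(H₂O) ≈ 15.7

(CH₃)₂CH–N₂⁺ > (CH₃)₂CH–OClO₃ > (CH₃)₂CH–OH₂⁺ > (CH₃)₂CH–OPO(OH)₂ > (CH₃)₂CH–OH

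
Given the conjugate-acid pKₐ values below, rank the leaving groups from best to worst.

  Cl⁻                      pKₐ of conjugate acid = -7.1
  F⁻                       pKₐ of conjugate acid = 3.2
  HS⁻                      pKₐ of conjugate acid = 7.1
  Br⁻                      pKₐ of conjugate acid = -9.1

Br⁻ > Cl⁻ > F⁻ > HS⁻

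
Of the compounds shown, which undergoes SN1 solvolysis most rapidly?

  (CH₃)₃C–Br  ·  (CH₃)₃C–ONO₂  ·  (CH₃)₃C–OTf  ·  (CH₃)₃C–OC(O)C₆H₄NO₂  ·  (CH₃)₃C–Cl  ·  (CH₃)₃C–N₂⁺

Same R in every case — rank the leaving groups.
A good leaving group is a weak base: the lower the pKₐ of its conjugate acid, the more readily it departs.
(CH₃)₃C–N₂⁺ loses N₂: no meaningful conjugate acid; N₂ departs as an exceptionally stable neutral molecule
(CH₃)₃C–OTf loses OTf⁻: pKₐ(CF₃SO₃H (triflic acid)) ≈ -14
(CH₃)₃C–Br loses Br⁻: pKₐ(HBr) ≈ -9
(CH₃)₃C–Cl loses Cl⁻: pKₐ(HCl) ≈ -7
(CH₃)₃C–ONO₂ loses NO₃⁻: pKₐ(HNO₃) ≈ -1.3
(CH₃)₃C–OC(O)C₆H₄NO₂ loses p-O₂N–C₆H₄–COO⁻: pKₐ(p-nitrobenzoic acid) ≈ 3.4

(CH₃)₃C–N₂⁺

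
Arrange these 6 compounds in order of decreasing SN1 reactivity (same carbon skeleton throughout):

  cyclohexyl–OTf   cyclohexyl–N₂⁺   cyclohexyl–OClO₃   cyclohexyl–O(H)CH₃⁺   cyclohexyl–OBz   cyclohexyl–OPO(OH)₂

cyclohexyl–N₂⁺ > cyclohexyl–OTf > cyclohexyl–OClO₃ > cyclohexyl–O(H)CH₃⁺ > cyclohexyl–OPO(OH)₂ > cyclohexyl–OBz

Identical carbon frameworks mean the comparison reduces to leaving-group quality.
The more stable X⁻ (or X) is on its own — i.e. the weaker a base it is — the better a leaving group it makes.
cyclohexyl–N₂⁺ loses N₂: no meaningful conjugate acid; N₂ departs as an exceptionally stable neutral molecule
cyclohexyl–OTf loses OTf⁻: pKₐ(CF₃SO₃H (triflic acid)) ≈ -14
cyclohexyl–OClO₃ loses ClO₄⁻: pKₐ(HClO₄) ≈ -10
cyclohexyl–O(H)CH₃⁺ loses R'OH: pKₐ(R'OH₂⁺) ≈ -2.4
cyclohexyl–OPO(OH)₂ loses H₂PO₄⁻: pKₐ(H₃PO₄) ≈ 2.1
cyclohexyl–OBz loses PhCOO⁻: pKₐ(C₆H₅COOH) ≈ 4.2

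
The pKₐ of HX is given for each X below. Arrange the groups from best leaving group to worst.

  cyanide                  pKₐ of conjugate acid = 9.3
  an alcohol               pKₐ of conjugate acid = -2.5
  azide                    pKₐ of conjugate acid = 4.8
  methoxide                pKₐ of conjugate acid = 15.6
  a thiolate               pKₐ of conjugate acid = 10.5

an alcohol > azide > cyanide > a thiolate > methoxide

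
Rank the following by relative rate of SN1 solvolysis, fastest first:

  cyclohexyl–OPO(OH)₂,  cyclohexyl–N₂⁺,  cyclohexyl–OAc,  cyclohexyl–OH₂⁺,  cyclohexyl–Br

Same R in every case — rank the leaving groups.
Rank by basicity of the departing species: weakest base leaves most easily.
cyclohexyl–N₂⁺ loses N₂: no meaningful conjugate acid; N₂ departs as an exceptionally stable neutral molecule
cyclohexyl–Br loses Br⁻: pKₐ(HBr) ≈ -9
cyclohexyl–OH₂⁺ loses H₂O: pKₐ(H₃O⁺) ≈ -1.7
cyclohexyl–OPO(OH)₂ loses H₂PO₄⁻: pKₐ(H₃PO₄) ≈ 2.1
cyclohexyl–OAc loses AcO⁻: pKₐ(CH₃COOH) ≈ 4.8

cyclohexyl–N₂⁺ > cyclohexyl–Br > cyclohexyl–OH₂⁺ > cyclohexyl–OPO(OH)₂ > cyclohexyl–OAc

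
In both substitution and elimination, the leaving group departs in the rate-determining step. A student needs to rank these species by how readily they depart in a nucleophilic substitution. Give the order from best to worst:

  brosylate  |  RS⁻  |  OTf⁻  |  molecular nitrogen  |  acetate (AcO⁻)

The more stable X⁻ (or X) is on its own — i.e. the weaker a base it is — the better a leaving group it makes.
molecular nitrogen: no meaningful conjugate acid; N₂ departs as an exceptionally stable neutral molecule
OTf⁻: pKₐ(CF₃SO₃H (triflic acid)) ≈ -14 — charge spread over three oxygens and a CF₃ group; the premier leaving group in synthesis
brosylate: pKₐ(p-BrC₆H₄SO₃H) ≈ -2.8 — arenesulfonate with a p-bromo substituent
acetate (AcO⁻): pKₐ(CH₃COOH) ≈ 4.8 — resonance-stabilised but still a weak base
RS⁻: pKₐ(RSH (a thiol)) ≈ 10.5

molecular nitrogen > OTf⁻ > brosylate > acetate (AcO⁻) > RS⁻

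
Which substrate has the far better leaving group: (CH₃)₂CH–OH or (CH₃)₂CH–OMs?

(CH₃)₂CH–OMs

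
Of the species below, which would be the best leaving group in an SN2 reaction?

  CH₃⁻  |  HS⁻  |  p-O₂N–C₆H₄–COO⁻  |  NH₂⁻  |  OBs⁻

OBs⁻: pKₐ(p-BrC₆H₄SO₃H) ≈ -2.8
p-O₂N–C₆H₄–COO⁻: pKₐ(p-nitrobenzoic acid) ≈ 3.4
HS⁻: pKₐ(H₂S) ≈ 7
NH₂⁻: pKₐ(NH₃) ≈ 38
CH₃⁻: pKₐ(CH₄) ≈ 48

OBs⁻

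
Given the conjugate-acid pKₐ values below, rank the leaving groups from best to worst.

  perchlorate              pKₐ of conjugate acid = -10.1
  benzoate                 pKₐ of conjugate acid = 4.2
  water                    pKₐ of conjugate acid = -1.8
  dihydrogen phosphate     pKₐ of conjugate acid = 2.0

perchlorate > water > dihydrogen phosphate > benzoate

Lower conjugate-acid pKₐ ⇒ weaker base ⇒ better leaving group.
Sorting by the given values: perchlorate (-10.1), water (-1.8), dihydrogen phosphate (2.0), benzoate (4.2).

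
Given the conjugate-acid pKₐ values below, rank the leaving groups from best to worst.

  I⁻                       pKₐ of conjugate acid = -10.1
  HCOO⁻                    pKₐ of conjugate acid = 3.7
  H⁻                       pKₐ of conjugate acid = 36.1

I⁻ > HCOO⁻ > H⁻

Lower conjugate-acid pKₐ ⇒ weaker base ⇒ better leaving group.
Sorting by the given values: I⁻ (-10.1), HCOO⁻ (3.7), H⁻ (36.1).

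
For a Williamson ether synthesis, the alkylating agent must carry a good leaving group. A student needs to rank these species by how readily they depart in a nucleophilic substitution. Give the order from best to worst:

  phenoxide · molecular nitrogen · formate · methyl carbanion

Leaving-group ability tracks the stability of the departed species; conjugate-acid pKₐ is the usual yardstick (lower pKₐ → better LG).
molecular nitrogen: no meaningful conjugate acid; N₂ departs as an exceptionally stable neutral molecule
formate: pKₐ(HCOOH) ≈ 3.8
phenoxide: pKₐ(C₆H₅OH (phenol)) ≈ 10
methyl carbanion: pKₐ(CH₄) ≈ 48

molecular nitrogen > formate > phenoxide > methyl carbanion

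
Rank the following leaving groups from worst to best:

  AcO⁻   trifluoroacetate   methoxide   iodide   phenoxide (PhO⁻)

A good leaving group is a weak base: the lower the pKₐ of its conjugate acid, the more readily it departs.
iodide: pKₐ(HI) ≈ -10 — large, highly polarisable; very weak base
trifluoroacetate: pKₐ(CF₃COOH) ≈ 0.2 — strongly electron-withdrawing CF₃ stabilises the carboxylate
AcO⁻: pKₐ(CH₃COOH) ≈ 4.8 — resonance-stabilised but still a weak base
phenoxide (PhO⁻): pKₐ(C₆H₅OH (phenol)) ≈ 10
methoxide: pKₐ(CH₃OH) ≈ 15.5
The question asks for worst first, so the sequence is read in increasing leaving-group ability.

methoxide < phenoxide (PhO⁻) < AcO⁻ < trifluoroacetate < iodide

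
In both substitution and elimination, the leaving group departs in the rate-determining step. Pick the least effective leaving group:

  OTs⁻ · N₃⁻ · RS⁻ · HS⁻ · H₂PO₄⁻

OTs⁻: pKₐ(p-CH₃C₆H₄SO₃H (TsOH)) ≈ -2.8
H₂PO₄⁻: pKₐ(H₃PO₄) ≈ 2.1
N₃⁻: pKₐ(HN₃) ≈ 4.7
HS⁻: pKₐ(H₂S) ≈ 7
RS⁻: pKₐ(RSH (a thiol)) ≈ 10.5

RS⁻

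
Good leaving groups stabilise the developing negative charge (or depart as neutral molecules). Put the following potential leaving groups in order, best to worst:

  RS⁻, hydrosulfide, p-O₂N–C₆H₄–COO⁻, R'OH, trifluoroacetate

Rank by basicity of the departing species: weakest base leaves most easily.
R'OH: pKₐ(R'OH₂⁺) ≈ -2.4
trifluoroacetate: pKₐ(CF₃COOH) ≈ 0.2 — strongly electron-withdrawing CF₃ stabilises the carboxylate
p-O₂N–C₆H₄–COO⁻: pKₐ(p-nitrobenzoic acid) ≈ 3.4
hydrosulfide: pKₐ(H₂S) ≈ 7 — larger and more polarisable than the oxygen analogue
RS⁻: pKₐ(RSH (a thiol)) ≈ 10.5 — moderately basic; rarely leaves without activation

R'OH > trifluoroacetate > p-O₂N–C₆H₄–COO⁻ > hydrosulfide > RS⁻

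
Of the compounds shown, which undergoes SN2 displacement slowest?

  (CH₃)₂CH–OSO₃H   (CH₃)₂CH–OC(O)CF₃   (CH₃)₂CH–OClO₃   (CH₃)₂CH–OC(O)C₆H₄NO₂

Same R in every case — rank the leaving groups.
Rank by basicity of the departing species: weakest base leaves most easily.
(CH₃)₂CH–OClO₃ loses ClO₄⁻: pKₐ(HClO₄) ≈ -10
(CH₃)₂CH–OSO₃H loses HSO₄⁻: pKₐ(H₂SO₄) ≈ -3
(CH₃)₂CH–OC(O)CF₃ loses CF₃COO⁻: pKₐ(CF₃COOH) ≈ 0.2
(CH₃)₂CH–OC(O)C₆H₄NO₂ loses p-O₂N–C₆H₄–COO⁻: pKₐ(p-nitrobenzoic acid) ≈ 3.4

(CH₃)₂CH–OC(O)C₆H₄NO₂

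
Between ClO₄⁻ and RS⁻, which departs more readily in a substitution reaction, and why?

ClO₄⁻ is the better leaving group.
pKₐ(HClO₄) ≈ -10 versus pKₐ(RSH (a thiol)) ≈ 10.5: ClO₄⁻ is the much weaker base.
Extremely weak base; rarely used for safety reasons.

ClO₄⁻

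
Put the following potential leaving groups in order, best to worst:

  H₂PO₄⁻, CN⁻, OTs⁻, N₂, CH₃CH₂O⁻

N₂ > OTs⁻ > H₂PO₄⁻ > CN⁻ > CH₃CH₂O⁻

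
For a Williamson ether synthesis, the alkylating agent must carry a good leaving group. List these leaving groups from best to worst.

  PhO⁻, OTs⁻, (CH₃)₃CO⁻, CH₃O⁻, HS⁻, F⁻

OTs⁻ > F⁻ > HS⁻ > PhO⁻ > CH₃O⁻ > (CH₃)₃CO⁻

A good leaving group is a weak base: the lower the pKₐ of its conjugate acid, the more readily it departs.
OTs⁻: pKₐ(p-CH₃C₆H₄SO₃H (TsOH)) ≈ -2.8
F⁻: pKₐ(HF) ≈ 3.2
HS⁻: pKₐ(H₂S) ≈ 7
PhO⁻: pKₐ(C₆H₅OH (phenol)) ≈ 10
CH₃O⁻: pKₐ(CH₃OH) ≈ 15.5
(CH₃)₃CO⁻: pKₐ(t-BuOH) ≈ 18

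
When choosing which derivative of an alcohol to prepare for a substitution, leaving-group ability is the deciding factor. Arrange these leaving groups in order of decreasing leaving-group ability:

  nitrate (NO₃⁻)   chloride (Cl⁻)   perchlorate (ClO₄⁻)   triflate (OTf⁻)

triflate (OTf⁻) > perchlorate (ClO₄⁻) > chloride (Cl⁻) > nitrate (NO₃⁻)

Leaving-group ability tracks the stability of the departed species; conjugate-acid pKₐ is the usual yardstick (lower pKₐ → better LG).
triflate (OTf⁻): pKₐ(CF₃SO₃H (triflic acid)) ≈ -14 — charge spread over three oxygens and a CF₃ group; the premier leaving group in synthesis
perchlorate (ClO₄⁻): pKₐ(HClO₄) ≈ -10
chloride (Cl⁻): pKₐ(HCl) ≈ -7
nitrate (NO₃⁻): pKₐ(HNO₃) ≈ -1.3 — resonance-delocalised over three oxygens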